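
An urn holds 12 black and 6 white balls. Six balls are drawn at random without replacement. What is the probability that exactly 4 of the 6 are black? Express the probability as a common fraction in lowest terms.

2475/6188

The sample space is all 6-subsets of the 18: C(18,6) = 18564.
Selections with exactly 4 black: choose 4 of the 12 black and 2 of the 6 white, C(12,4)·C(6,2) = 495·15 = 7425.
Probability = 7425/18564 = 2475/6188.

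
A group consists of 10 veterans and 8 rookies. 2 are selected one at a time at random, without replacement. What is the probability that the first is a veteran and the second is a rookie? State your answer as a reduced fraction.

40/153

Multiply the conditional probabilities at each draw: 10/18 · 8/17 = 80/306 = 40/153.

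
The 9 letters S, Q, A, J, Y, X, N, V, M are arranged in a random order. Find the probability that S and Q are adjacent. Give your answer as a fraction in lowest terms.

2/9

There are 9! = 362880 arrangements.
Treat S and Q as a block: 8! arrangements of the blocks × 2 orders within the block = 2·40320 = 80640.
Probability = 80640/362880 = 2/9.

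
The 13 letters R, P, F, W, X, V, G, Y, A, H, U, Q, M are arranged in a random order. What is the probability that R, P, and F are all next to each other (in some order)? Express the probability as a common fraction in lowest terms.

There are 13! = 6227020800 arrangements.
Treat the three as one block: 11! placements × 3! orders within the block = 39916800·6 = 239500800.
Probability = 239500800/6227020800 = 1/26.

1/26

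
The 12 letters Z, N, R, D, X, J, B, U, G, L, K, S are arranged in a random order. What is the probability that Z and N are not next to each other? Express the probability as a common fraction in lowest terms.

There are 12! = 479001600 arrangements.
Arrangements with Z and N adjacent: 2·11! = 79833600.
So not adjacent: 479001600 − 79833600 = 399168000, probability 399168000/479001600 = 5/6.

5/6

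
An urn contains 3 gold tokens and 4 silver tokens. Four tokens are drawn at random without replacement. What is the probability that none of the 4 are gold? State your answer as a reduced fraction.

There are C(7,4) = 35 possible selections.
Selections with no gold (all silver): C(4,4) = 1.
Probability = 1/35.

1/35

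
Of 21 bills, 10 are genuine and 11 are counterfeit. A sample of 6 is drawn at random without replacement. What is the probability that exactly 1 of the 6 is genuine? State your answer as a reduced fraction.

Total number of selections: C(21,6) = 54264.
Selections with exactly 1 genuine: choose 1 of the 10 genuine and 5 of the 11 counterfeit, C(10,1)·C(11,5) = 10·462 = 4620.
Probability = 4620/54264 = 55/646.

55/646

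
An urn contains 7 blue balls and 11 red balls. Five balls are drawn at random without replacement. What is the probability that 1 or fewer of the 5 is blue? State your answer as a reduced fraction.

There are C(18,5) = 8568 ways to choose the 5.
Favorable selections (1 or fewer blue): C(7,0)·C(11,5) + C(7,1)·C(11,4) = 462 + 2310 = 2772.
Probability = 2772/8568 = 11/34.

11/34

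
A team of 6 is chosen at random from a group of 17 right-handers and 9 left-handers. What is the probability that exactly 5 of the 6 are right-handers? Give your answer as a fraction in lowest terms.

Total number of selections: C(26,6) = 230230.
Selections with exactly 5 right-handers: choose 5 of the 17 right-handers and 1 of the 9 left-handers, C(17,5)·C(9,1) = 6188·9 = 55692.
Probability = 55692/230230 = 306/1265.

306/1265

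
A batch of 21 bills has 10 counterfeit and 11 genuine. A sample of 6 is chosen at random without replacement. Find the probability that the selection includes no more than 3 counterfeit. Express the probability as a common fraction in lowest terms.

There are C(21,6) = 54264 ways to choose the 6.
Favorable selections (no more than 3 counterfeit): C(10,0)·C(11,6) + C(10,1)·C(11,5) + C(10,2)·C(11,4) + C(10,3)·C(11,3) = 462 + 4620 + 14850 + 19800 = 39732.
Probability = 39732/54264 = 473/646.

473/646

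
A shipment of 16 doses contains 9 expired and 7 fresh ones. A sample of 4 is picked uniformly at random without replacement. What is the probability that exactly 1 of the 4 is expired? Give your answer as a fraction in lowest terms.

9/52

The sample space is all 4-subsets of the 16: C(16,4) = 1820.
Selections with exactly 1 expired: choose 1 of the 9 expired and 3 of the 7 fresh, C(9,1)·C(7,3) = 9·35 = 315.
Probability = 315/1820 = 9/52.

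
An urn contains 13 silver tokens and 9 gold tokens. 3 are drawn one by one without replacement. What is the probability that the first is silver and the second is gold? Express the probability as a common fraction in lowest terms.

39/154

Multiply the conditional probabilities at each draw: 13/22 · 9/21 = 117/462 = 39/154.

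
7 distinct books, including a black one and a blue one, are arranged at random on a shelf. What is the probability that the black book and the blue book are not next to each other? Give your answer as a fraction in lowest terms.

There are 7! = 5040 arrangements.
Arrangements with the black book and the blue book adjacent: 2·6! = 1440.
So not adjacent: 5040 − 1440 = 3600, probability 3600/5040 = 5/7.

5/7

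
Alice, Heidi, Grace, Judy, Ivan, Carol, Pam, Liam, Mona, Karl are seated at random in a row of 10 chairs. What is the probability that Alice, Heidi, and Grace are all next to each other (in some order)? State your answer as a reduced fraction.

There are 10! = 3628800 arrangements.
Treat the three as one block: 8! placements × 3! orders within the block = 40320·6 = 241920.
Probability = 241920/3628800 = 1/15.

1/15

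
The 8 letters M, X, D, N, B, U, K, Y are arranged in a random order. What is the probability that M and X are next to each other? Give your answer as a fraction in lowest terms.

There are 8! = 40320 arrangements.
Treat M and X as a block: 7! arrangements of the blocks × 2 orders within the block = 2·5040 = 10080.
Probability = 10080/40320 = 1/4.

1/4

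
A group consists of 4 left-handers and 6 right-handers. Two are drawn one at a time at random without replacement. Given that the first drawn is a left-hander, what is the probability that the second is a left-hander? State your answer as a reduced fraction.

1/3

After removing one left-hander, 9 remain: 3 left-handers and 6 right-handers.
So the probability the next is a left-hander is 3/9 = 1/3.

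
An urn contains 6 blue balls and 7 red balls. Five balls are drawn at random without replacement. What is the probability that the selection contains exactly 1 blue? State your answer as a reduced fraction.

70/429

There are C(13,5) = 1287 ways to choose 5 from 13.
Selections with exactly 1 blue: choose 1 of the 6 blue and 4 of the 7 red, C(6,1)·C(7,4) = 6·35 = 210.
Probability = 210/1287 = 70/429.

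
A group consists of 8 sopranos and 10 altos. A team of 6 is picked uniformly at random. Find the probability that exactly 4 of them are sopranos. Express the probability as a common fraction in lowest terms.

75/442

There are C(18,6) = 18564 ways to choose 6 from 18.
Selections with exactly 4 sopranos: choose 4 of the 8 sopranos and 2 of the 10 altos, C(8,4)·C(10,2) = 70·45 = 3150.
Probability = 3150/18564 = 75/442.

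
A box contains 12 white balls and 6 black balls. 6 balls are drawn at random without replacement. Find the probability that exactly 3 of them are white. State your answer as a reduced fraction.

There are C(18,6) = 18564 ways to choose 6 from 18.
Selections with exactly 3 white: choose 3 of the 12 white and 3 of the 6 black, C(12,3)·C(6,3) = 220·20 = 4400.
Probability = 4400/18564 = 1100/4641.

1100/4641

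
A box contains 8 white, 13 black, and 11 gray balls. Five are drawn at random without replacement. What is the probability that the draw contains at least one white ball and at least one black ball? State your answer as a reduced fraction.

73853/100688

There are C(32,5) = 201376 possible draws.
By inclusion-exclusion on the complements, draws missing all white or all black: C(24,5) + C(19,5) − C(11,5) = 42504 + 11628 − 462 = 53670.
So draws with at least one of each: 201376 − 53670 = 147706, probability 147706/201376 = 73853/100688.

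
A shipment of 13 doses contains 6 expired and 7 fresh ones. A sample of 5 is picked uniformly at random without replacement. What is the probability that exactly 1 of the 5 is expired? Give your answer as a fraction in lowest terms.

The sample space is all 5-subsets of the 13: C(13,5) = 1287.
Selections with exactly 1 expired: choose 1 of the 6 expired and 4 of the 7 fresh, C(6,1)·C(7,4) = 6·35 = 210.
Probability = 210/1287 = 70/429.

70/429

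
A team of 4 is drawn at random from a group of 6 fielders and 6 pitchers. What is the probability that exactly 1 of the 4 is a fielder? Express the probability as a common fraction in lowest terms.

8/33

The sample space is all 4-subsets of the 12: C(12,4) = 495.
Selections with exactly 1 fielder: choose 1 of the 6 fielders and 3 of the 6 pitchers, C(6,1)·C(6,3) = 6·20 = 120.
Probability = 120/495 = 8/33.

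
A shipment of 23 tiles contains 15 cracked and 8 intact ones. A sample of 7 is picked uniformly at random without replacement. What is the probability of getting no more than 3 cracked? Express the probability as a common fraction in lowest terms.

38158/245157

Total selections: C(23,7) = 245157.
Favorable selections (no more than 3 cracked): C(15,0)·C(8,7) + C(15,1)·C(8,6) + C(15,2)·C(8,5) + C(15,3)·C(8,4) = 8 + 420 + 5880 + 31850 = 38158.
Probability = 38158/245157.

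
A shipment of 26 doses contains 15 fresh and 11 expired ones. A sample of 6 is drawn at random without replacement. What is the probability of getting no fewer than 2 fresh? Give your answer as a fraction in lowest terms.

There are C(26,6) = 230230 ways to choose the 6.
Count the complement (fewer than 2 fresh): C(15,0)·C(11,6) + C(15,1)·C(11,5) = 462 + 6930 = 7392.
Probability = 1 − 7392/230230 = 222838/230230 = 1447/1495.

1447/1495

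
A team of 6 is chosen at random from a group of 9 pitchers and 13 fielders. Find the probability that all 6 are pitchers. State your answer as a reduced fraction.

4/3553

There are C(22,6) = 74613 possible selections.
Selections with all pitchers: C(9,6) = 84.
Probability = 84/74613 = 4/3553.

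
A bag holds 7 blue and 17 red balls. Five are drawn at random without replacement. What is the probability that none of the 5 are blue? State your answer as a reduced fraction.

There are C(24,5) = 42504 possible selections.
Selections with no blue (all red): C(17,5) = 6188.
Probability = 6188/42504 = 221/1518.

221/1518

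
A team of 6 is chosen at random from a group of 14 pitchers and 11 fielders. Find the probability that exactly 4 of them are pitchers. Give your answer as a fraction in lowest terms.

The sample space is all 6-subsets of the 25: C(25,6) = 177100.
Selections with exactly 4 pitchers: choose 4 of the 14 pitchers and 2 of the 11 fielders, C(14,4)·C(11,2) = 1001·55 = 55055.
Probability = 55055/177100 = 143/460.

143/460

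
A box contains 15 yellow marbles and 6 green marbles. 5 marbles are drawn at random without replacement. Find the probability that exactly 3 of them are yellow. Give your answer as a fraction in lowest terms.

325/969

Total number of selections: C(21,5) = 20349.
Selections with exactly 3 yellow: choose 3 of the 15 yellow and 2 of the 6 green, C(15,3)·C(6,2) = 455·15 = 6825.
Probability = 6825/20349 = 325/969.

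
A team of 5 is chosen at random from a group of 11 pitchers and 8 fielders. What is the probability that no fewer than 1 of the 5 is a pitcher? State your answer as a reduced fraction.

2893/2907

There are C(19,5) = 11628 ways to choose the 5.
Favorable selections (no fewer than 1 pitcher): C(11,1)·C(8,4) + C(11,2)·C(8,3) + C(11,3)·C(8,2) + C(11,4)·C(8,1) + C(11,5)·C(8,0) = 770 + 3080 + 4620 + 2640 + 462 = 11572.
Probability = 11572/11628 = 2893/2907.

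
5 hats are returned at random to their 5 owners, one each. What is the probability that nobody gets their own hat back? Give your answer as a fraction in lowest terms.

There are 5! = 120 assignments.
By inclusion-exclusion, assignments with no fixed points: C(5,0)·5! − C(5,1)·4! + C(5,2)·3! − C(5,3)·2! + C(5,4)·1! − C(5,5)·0! = 44.
Probability = 44/120 = 11/30.

11/30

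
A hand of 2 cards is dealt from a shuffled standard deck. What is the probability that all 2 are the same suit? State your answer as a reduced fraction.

There are C(52,2) = 1326 possible 2-card hands.
Hands of one suit: 4 suits × C(13,2) = 4·78 = 312.
Probability = 312/1326 = 4/17.

4/17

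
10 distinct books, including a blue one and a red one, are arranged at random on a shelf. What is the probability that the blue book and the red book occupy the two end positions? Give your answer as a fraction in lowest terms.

There are 10! = 3628800 arrangements.
Place the blue book and the red book at the ends in 2 ways, arrange the remaining 8 in 8! = 40320 ways: 2·40320 = 80640.
Probability = 80640/3628800 = 1/45.

1/45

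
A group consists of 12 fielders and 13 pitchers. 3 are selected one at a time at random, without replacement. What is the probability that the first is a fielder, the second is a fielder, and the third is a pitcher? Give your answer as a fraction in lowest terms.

Multiply the conditional probabilities at each draw: 12/25 · 11/24 · 13/23 = 1716/13800 = 143/1150.

143/1150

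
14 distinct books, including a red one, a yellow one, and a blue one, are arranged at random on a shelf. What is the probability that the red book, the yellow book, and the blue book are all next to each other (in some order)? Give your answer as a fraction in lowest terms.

3/91

There are 14! = 87178291200 arrangements.
Treat the three as one block: 12! placements × 3! orders within the block = 479001600·6 = 2874009600.
Probability = 2874009600/87178291200 = 3/91.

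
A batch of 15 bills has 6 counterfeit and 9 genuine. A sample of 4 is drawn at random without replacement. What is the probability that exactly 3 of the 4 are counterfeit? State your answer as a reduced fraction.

Total number of selections: C(15,4) = 1365.
Selections with exactly 3 counterfeit: choose 3 of the 6 counterfeit and 1 of the 9 genuine, C(6,3)·C(9,1) = 20·9 = 180.
Probability = 180/1365 = 12/91.

12/91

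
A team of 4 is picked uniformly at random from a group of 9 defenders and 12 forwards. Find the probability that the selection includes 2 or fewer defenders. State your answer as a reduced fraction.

Total selections: C(21,4) = 5985.
Count the complement (more than 2 defenders): C(9,3)·C(12,1) + C(9,4)·C(12,0) = 1008 + 126 = 1134.
Probability = 1 − 1134/5985 = 4851/5985 = 77/95.

77/95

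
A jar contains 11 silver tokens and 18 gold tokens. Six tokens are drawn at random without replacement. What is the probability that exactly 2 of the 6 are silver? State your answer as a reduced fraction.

There are C(29,6) = 475020 ways to choose 6 from 29.
Selections with exactly 2 silver: choose 2 of the 11 silver and 4 of the 18 gold, C(11,2)·C(18,4) = 55·3060 = 168300.
Probability = 168300/475020 = 935/2639.

935/2639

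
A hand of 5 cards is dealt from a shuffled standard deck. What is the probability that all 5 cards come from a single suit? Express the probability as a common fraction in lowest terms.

33/16660

There are C(52,5) = 2598960 possible 5-card hands.
Hands of one suit: 4 suits × C(13,5) = 4·1287 = 5148.
Probability = 5148/2598960 = 33/16660.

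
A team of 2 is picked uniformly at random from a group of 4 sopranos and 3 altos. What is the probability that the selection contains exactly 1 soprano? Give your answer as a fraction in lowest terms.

4/7

The sample space is all 2-subsets of the 7: C(7,2) = 21.
Selections with exactly 1 soprano: choose 1 of the 4 sopranos and 1 of the 3 altos, C(4,1)·C(3,1) = 4·3 = 12.
Probability = 12/21 = 4/7.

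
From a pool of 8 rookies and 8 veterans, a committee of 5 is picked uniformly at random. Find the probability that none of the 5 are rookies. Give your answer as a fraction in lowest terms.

1/78

There are C(16,5) = 4368 possible selections.
Selections with no rookies (all veterans): C(8,5) = 56.
Probability = 56/4368 = 1/78.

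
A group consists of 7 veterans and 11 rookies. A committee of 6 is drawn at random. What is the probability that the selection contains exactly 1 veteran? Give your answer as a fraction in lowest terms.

The sample space is all 6-subsets of the 18: C(18,6) = 18564.
Selections with exactly 1 veteran: choose 1 of the 7 veterans and 5 of the 11 rookies, C(7,1)·C(11,5) = 7·462 = 3234.
Probability = 3234/18564 = 77/442.

77/442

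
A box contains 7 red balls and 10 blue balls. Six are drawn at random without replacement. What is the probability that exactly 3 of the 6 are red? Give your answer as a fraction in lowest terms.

The sample space is all 6-subsets of the 17: C(17,6) = 12376.
Selections with exactly 3 red: choose 3 of the 7 red and 3 of the 10 blue, C(7,3)·C(10,3) = 35·120 = 4200.
Probability = 4200/12376 = 75/221.

75/221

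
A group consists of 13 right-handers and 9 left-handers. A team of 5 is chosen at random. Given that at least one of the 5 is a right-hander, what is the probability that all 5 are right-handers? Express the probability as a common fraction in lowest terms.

11/224

Work in counts. Selections with at least one right-hander: C(22,5) − C(9,5) = 26334 − 126 = 26208.
Of those, selections where all 5 are right-handers: C(13,5) = 1287.
Conditional probability = 1287/26208 = 11/224.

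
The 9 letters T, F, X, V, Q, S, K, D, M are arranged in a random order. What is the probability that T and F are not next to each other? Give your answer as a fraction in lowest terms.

7/9

There are 9! = 362880 arrangements.
Arrangements with T and F adjacent: 2·8! = 80640.
So not adjacent: 362880 − 80640 = 282240, probability 282240/362880 = 7/9.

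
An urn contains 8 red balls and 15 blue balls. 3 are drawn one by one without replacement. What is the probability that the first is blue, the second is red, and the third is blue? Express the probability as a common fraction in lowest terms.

Multiply the conditional probabilities at each draw: 15/23 · 8/22 · 14/21 = 1680/10626 = 40/253.

40/253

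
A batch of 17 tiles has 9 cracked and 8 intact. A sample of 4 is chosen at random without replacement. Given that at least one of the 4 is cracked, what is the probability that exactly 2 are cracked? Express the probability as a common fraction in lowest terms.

Work in counts. Selections with at least one cracked: C(17,4) − C(8,4) = 2380 − 70 = 2310.
Of those, selections where exactly 2 are cracked: C(9,2)·C(8,2) = 36·28 = 1008.
Conditional probability = 1008/2310 = 24/55.

24/55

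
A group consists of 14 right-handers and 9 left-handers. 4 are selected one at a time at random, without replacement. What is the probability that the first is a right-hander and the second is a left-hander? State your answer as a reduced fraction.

63/253

Multiply the conditional probabilities at each draw: 14/23 · 9/22 = 126/506 = 63/253.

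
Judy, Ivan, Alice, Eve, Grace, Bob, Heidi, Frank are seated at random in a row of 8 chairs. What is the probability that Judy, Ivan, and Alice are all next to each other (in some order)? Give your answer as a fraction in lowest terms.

3/28

There are 8! = 40320 arrangements.
Treat the three as one block: 6! placements × 3! orders within the block = 720·6 = 4320.
Probability = 4320/40320 = 3/28.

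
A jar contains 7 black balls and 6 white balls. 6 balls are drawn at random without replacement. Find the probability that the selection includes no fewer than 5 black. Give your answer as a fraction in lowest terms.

There are C(13,6) = 1716 ways to choose the 6.
Favorable selections (no fewer than 5 black): C(7,5)·C(6,1) + C(7,6)·C(6,0) = 126 + 7 = 133.
Probability = 133/1716.

133/1716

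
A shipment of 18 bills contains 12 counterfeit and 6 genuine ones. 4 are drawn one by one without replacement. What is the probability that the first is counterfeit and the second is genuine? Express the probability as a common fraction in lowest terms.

4/17

Multiply the conditional probabilities at each draw: 12/18 · 6/17 = 72/306 = 4/17.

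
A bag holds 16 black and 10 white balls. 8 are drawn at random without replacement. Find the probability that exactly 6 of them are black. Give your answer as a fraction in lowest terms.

The sample space is all 8-subsets of the 26: C(26,8) = 1562275.
Selections with exactly 6 black: choose 6 of the 16 black and 2 of the 10 white, C(16,6)·C(10,2) = 8008·45 = 360360.
Probability = 360360/1562275 = 504/2185.

504/2185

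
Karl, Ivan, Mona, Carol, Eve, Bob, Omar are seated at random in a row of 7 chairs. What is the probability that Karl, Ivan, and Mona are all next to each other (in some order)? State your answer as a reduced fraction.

There are 7! = 5040 arrangements.
Treat the three as one block: 5! placements × 3! orders within the block = 120·6 = 720.
Probability = 720/5040 = 1/7.

1/7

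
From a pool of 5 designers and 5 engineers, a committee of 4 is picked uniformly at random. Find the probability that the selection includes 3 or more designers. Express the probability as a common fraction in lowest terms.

11/42

There are C(10,4) = 210 ways to choose the 4.
Favorable selections (3 or more designers): C(5,3)·C(5,1) + C(5,4)·C(5,0) = 50 + 5 = 55.
Probability = 55/210 = 11/42.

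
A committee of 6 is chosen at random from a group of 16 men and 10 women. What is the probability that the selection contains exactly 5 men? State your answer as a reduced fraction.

48/253

There are C(26,6) = 230230 ways to choose 6 from 26.
Selections with exactly 5 men: choose 5 of the 16 men and 1 of the 10 women, C(16,5)·C(10,1) = 4368·10 = 43680.
Probability = 43680/230230 = 48/253.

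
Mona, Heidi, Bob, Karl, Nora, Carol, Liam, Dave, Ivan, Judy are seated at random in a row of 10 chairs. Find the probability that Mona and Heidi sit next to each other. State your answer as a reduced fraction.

1/5

There are 10! = 3628800 arrangements.
Treat Mona and Heidi as a block: 9! arrangements of the blocks × 2 orders within the block = 2·362880 = 725760.
Probability = 725760/3628800 = 1/5.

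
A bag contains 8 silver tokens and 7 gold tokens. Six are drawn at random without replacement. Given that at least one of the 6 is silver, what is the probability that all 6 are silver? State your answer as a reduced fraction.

Work in counts. Selections with at least one silver: C(15,6) − C(7,6) = 5005 − 7 = 4998.
Of those, selections where all 6 are silver: C(8,6) = 28.
Conditional probability = 28/4998 = 2/357.

2/357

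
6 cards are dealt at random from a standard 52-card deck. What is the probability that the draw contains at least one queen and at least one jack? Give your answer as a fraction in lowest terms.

718637/5089630

There are C(52,6) = 20358520 possible draws.
By inclusion-exclusion on the complements, draws missing all queens or all jacks: C(48,6) + C(48,6) − C(44,6) = 12271512 + 12271512 − 7059052 = 17483972.
So draws with at least one of each: 20358520 − 17483972 = 2874548, probability 2874548/20358520 = 718637/5089630.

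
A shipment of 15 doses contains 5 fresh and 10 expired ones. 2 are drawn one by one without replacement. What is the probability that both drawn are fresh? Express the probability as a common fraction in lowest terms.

2/21

Multiply the conditional probabilities at each draw: 5/15 · 4/14 = 20/210 = 2/21.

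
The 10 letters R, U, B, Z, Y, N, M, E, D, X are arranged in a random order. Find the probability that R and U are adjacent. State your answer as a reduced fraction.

1/5

There are 10! = 3628800 arrangements.
Treat R and U as a block: 9! arrangements of the blocks × 2 orders within the block = 2·362880 = 725760.
Probability = 725760/3628800 = 1/5.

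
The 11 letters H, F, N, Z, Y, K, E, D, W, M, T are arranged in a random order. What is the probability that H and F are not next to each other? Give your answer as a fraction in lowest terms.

9/11

There are 11! = 39916800 arrangements.
Arrangements with H and F adjacent: 2·10! = 7257600.
So not adjacent: 39916800 − 7257600 = 32659200, probability 32659200/39916800 = 9/11.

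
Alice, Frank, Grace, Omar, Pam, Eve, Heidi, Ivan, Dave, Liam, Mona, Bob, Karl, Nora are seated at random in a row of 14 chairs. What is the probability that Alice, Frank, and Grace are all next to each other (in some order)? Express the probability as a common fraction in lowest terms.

There are 14! = 87178291200 arrangements.
Treat the three as one block: 12! placements × 3! orders within the block = 479001600·6 = 2874009600.
Probability = 2874009600/87178291200 = 3/91.

3/91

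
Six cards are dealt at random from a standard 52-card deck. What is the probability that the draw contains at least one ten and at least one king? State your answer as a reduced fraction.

There are C(52,6) = 20358520 possible draws.
By inclusion-exclusion on the complements, draws missing all tens or all kings: C(48,6) + C(48,6) − C(44,6) = 12271512 + 12271512 − 7059052 = 17483972.
So draws with at least one of each: 20358520 − 17483972 = 2874548, probability 2874548/20358520 = 718637/5089630.

718637/5089630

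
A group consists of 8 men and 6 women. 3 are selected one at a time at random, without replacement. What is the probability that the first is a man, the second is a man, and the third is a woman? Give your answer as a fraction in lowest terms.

2/13

Multiply the conditional probabilities at each draw: 8/14 · 7/13 · 6/12 = 336/2184 = 2/13.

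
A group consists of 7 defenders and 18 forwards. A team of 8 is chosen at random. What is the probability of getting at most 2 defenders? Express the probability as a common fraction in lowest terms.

There are C(25,8) = 1081575 ways to choose the 8.
Favorable selections (at most 2 defenders): C(7,0)·C(18,8) + C(7,1)·C(18,7) + C(7,2)·C(18,6) = 43758 + 222768 + 389844 = 656370.
Probability = 656370/1081575 = 1326/2185.

1326/2185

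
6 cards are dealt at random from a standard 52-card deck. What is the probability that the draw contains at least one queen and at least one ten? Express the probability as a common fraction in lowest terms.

718637/5089630

There are C(52,6) = 20358520 possible draws.
By inclusion-exclusion on the complements, draws missing all queens or all tens: C(48,6) + C(48,6) − C(44,6) = 12271512 + 12271512 − 7059052 = 17483972.
So draws with at least one of each: 20358520 − 17483972 = 2874548, probability 2874548/20358520 = 718637/5089630.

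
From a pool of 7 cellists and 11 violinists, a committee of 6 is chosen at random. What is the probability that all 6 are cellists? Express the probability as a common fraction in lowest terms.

There are C(18,6) = 18564 possible selections.
Selections with all cellists: C(7,6) = 7.
Probability = 7/18564 = 1/2652.

1/2652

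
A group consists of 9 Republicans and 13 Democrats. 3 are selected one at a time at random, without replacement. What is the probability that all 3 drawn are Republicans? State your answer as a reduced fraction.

3/55

Multiply the conditional probabilities at each draw: 9/22 · 8/21 · 7/20 = 504/9240 = 3/55.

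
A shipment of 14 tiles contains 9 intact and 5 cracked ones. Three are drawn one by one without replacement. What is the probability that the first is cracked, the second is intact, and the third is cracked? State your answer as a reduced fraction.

15/182

Multiply the conditional probabilities at each draw: 5/14 · 9/13 · 4/12 = 180/2184 = 15/182.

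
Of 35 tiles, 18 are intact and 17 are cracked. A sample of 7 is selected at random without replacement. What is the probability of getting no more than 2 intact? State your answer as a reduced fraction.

Total selections: C(35,7) = 6724520.
Favorable selections (no more than 2 intact): C(18,0)·C(17,7) + C(18,1)·C(17,6) + C(18,2)·C(17,5) = 19448 + 222768 + 946764 = 1188980.
Probability = 1188980/6724520 = 3497/19778.

3497/19778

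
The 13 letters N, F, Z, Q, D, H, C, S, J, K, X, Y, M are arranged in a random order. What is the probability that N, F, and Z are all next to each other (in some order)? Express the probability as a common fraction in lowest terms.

1/26

There are 13! = 6227020800 arrangements.
Treat the three as one block: 11! placements × 3! orders within the block = 39916800·6 = 239500800.
Probability = 239500800/6227020800 = 1/26.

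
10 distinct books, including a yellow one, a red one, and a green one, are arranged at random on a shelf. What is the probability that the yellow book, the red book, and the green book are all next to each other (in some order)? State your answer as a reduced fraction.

1/15

There are 10! = 3628800 arrangements.
Treat the three as one block: 8! placements × 3! orders within the block = 40320·6 = 241920.
Probability = 241920/3628800 = 1/15.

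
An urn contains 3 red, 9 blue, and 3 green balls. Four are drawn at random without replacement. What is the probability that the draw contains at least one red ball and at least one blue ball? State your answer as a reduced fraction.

57/91

There are C(15,4) = 1365 possible draws.
By inclusion-exclusion on the complements, draws missing all red or all blue: C(12,4) + C(6,4) − C(3,4) = 495 + 15 − 0 = 510.
So draws with at least one of each: 1365 − 510 = 855, probability 855/1365 = 57/91.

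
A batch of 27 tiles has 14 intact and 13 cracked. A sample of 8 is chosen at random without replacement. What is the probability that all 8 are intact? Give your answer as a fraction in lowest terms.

There are C(27,8) = 2220075 possible selections.
Selections with all intact: C(14,8) = 3003.
Probability = 3003/2220075 = 7/5175.

7/5175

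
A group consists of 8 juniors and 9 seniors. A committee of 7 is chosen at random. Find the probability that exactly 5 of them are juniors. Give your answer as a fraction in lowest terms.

252/2431

There are C(17,7) = 19448 ways to choose 7 from 17.
Selections with exactly 5 juniors: choose 5 of the 8 juniors and 2 of the 9 seniors, C(8,5)·C(9,2) = 56·36 = 2016.
Probability = 2016/19448 = 252/2431.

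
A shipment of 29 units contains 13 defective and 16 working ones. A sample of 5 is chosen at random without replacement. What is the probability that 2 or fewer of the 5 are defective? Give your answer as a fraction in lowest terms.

Total selections: C(29,5) = 118755.
Favorable selections (2 or fewer defective): C(13,0)·C(16,5) + C(13,1)·C(16,4) + C(13,2)·C(16,3) = 4368 + 23660 + 43680 = 71708.
Probability = 71708/118755 = 788/1305.

788/1305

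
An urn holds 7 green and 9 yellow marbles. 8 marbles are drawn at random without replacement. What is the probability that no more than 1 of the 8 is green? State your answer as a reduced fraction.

29/1430

There are C(16,8) = 12870 ways to choose the 8.
Favorable selections (no more than 1 green): C(7,0)·C(9,8) + C(7,1)·C(9,7) = 9 + 252 = 261.
Probability = 261/12870 = 29/1430.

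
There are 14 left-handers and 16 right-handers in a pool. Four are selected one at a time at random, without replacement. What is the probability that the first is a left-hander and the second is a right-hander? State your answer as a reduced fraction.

112/435

Multiply the conditional probabilities at each draw: 14/30 · 16/29 = 224/870 = 112/435.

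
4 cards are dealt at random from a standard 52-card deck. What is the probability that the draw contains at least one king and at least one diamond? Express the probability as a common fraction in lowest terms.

There are C(52,4) = 270725 possible draws.
By inclusion-exclusion on the complements, draws missing all kings or all diamonds: C(48,4) + C(39,4) − C(36,4) = 194580 + 82251 − 58905 = 217926.
So draws with at least one of each: 270725 − 217926 = 52799, probability 52799/270725.

52799/270725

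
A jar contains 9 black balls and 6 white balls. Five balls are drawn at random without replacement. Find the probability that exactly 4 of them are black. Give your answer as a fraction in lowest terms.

The sample space is all 5-subsets of the 15: C(15,5) = 3003.
Selections with exactly 4 black: choose 4 of the 9 black and 1 of the 6 white, C(9,4)·C(6,1) = 126·6 = 756.
Probability = 756/3003 = 36/143.

36/143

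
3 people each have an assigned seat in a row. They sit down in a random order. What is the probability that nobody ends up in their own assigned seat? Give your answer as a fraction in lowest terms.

There are 3! = 6 seatings.
By inclusion-exclusion, seatings with no fixed points: C(3,0)·3! − C(3,1)·2! + C(3,2)·1! − C(3,3)·0! = 2.
Probability = 2/6 = 1/3.

1/3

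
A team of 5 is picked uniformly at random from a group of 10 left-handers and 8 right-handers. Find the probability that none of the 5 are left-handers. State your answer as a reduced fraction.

1/153

There are C(18,5) = 8568 possible selections.
Selections with no left-handers (all right-handers): C(8,5) = 56.
Probability = 56/8568 = 1/153.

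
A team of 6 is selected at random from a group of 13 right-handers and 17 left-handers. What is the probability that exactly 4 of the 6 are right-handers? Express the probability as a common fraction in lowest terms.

1496/9135

There are C(30,6) = 593775 ways to choose 6 from 30.
Selections with exactly 4 right-handers: choose 4 of the 13 right-handers and 2 of the 17 left-handers, C(13,4)·C(17,2) = 715·136 = 97240.
Probability = 97240/593775 = 1496/9135.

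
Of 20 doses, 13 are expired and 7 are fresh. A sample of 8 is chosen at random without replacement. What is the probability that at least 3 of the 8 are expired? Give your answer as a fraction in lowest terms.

There are C(20,8) = 125970 ways to choose the 8.
Count the complement (fewer than 3 expired): C(13,1)·C(7,7) + C(13,2)·C(7,6) = 13 + 546 = 559.
Probability = 1 − 559/125970 = 125411/125970 = 9647/9690.

9647/9690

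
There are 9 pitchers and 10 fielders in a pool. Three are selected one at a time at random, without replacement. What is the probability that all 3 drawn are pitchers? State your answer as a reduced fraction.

28/323

Multiply the conditional probabilities at each draw: 9/19 · 8/18 · 7/17 = 504/5814 = 28/323.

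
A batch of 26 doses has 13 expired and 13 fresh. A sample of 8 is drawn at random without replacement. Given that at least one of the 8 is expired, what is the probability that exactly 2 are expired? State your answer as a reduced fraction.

234/2729

Work in counts. Selections with at least one expired: C(26,8) − C(13,8) = 1562275 − 1287 = 1560988.
Of those, selections where exactly 2 are expired: C(13,2)·C(13,6) = 78·1716 = 133848.
Conditional probability = 133848/1560988 = 234/2729.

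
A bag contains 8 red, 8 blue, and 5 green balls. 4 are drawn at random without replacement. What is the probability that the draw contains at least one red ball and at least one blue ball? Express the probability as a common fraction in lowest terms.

16/21

There are C(21,4) = 5985 possible draws.
By inclusion-exclusion on the complements, draws missing all red or all blue: C(13,4) + C(13,4) − C(5,4) = 715 + 715 − 5 = 1425.
So draws with at least one of each: 5985 − 1425 = 4560, probability 4560/5985 = 16/21.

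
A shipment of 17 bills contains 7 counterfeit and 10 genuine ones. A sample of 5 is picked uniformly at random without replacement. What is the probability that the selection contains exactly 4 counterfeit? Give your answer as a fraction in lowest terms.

25/442

There are C(17,5) = 6188 ways to choose 5 from 17.
Selections with exactly 4 counterfeit: choose 4 of the 7 counterfeit and 1 of the 10 genuine, C(7,4)·C(10,1) = 35·10 = 350.
Probability = 350/6188 = 25/442.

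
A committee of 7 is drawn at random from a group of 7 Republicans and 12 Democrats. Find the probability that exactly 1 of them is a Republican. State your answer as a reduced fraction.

539/4199

There are C(19,7) = 50388 ways to choose 7 from 19.
Selections with exactly 1 Republican: choose 1 of the 7 Republicans and 6 of the 12 Democrats, C(7,1)·C(12,6) = 7·924 = 6468.
Probability = 6468/50388 = 539/4199.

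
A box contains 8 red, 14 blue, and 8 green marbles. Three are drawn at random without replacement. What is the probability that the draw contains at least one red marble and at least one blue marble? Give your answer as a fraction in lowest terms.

72/145

There are C(30,3) = 4060 possible draws.
By inclusion-exclusion on the complements, draws missing all red or all blue: C(22,3) + C(16,3) − C(8,3) = 1540 + 560 − 56 = 2044.
So draws with at least one of each: 4060 − 2044 = 2016, probability 2016/4060 = 72/145.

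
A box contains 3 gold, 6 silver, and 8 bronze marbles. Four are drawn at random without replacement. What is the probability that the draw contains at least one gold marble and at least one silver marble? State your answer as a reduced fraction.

There are C(17,4) = 2380 possible draws.
By inclusion-exclusion on the complements, draws missing all gold or all silver: C(14,4) + C(11,4) − C(8,4) = 1001 + 330 − 70 = 1261.
So draws with at least one of each: 2380 − 1261 = 1119, probability 1119/2380.

1119/2380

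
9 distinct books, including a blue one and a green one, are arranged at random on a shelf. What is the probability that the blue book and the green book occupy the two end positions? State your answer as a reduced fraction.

1/36

There are 9! = 362880 arrangements.
Place the blue book and the green book at the ends in 2 ways, arrange the remaining 7 in 7! = 5040 ways: 2·5040 = 10080.
Probability = 10080/362880 = 1/36.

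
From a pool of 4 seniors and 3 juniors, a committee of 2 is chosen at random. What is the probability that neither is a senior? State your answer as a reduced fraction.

There are C(7,2) = 21 possible selections.
Selections with no seniors (all juniors): C(3,2) = 3.
Probability = 3/21 = 1/7.

1/7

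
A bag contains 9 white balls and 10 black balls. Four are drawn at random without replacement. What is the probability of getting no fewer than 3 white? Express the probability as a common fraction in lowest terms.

There are C(19,4) = 3876 ways to choose the 4.
Favorable selections (no fewer than 3 white): C(9,3)·C(10,1) + C(9,4)·C(10,0) = 840 + 126 = 966.
Probability = 966/3876 = 161/646.

161/646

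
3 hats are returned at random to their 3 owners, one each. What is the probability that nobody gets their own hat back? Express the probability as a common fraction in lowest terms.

There are 3! = 6 assignments.
By inclusion-exclusion, assignments with no fixed points: C(3,0)·3! − C(3,1)·2! + C(3,2)·1! − C(3,3)·0! = 2.
Probability = 2/6 = 1/3.

1/3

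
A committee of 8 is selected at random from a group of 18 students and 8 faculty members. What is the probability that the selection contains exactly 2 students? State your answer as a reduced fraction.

4284/1562275

Total number of selections: C(26,8) = 1562275.
Selections with exactly 2 students: choose 2 of the 18 students and 6 of the 8 faculty members, C(18,2)·C(8,6) = 153·28 = 4284.
Probability = 4284/1562275.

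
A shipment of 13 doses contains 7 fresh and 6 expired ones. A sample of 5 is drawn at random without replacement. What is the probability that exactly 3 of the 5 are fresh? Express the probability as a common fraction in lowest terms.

175/429

There are C(13,5) = 1287 ways to choose 5 from 13.
Selections with exactly 3 fresh: choose 3 of the 7 fresh and 2 of the 6 expired, C(7,3)·C(6,2) = 35·15 = 525.
Probability = 525/1287 = 175/429.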